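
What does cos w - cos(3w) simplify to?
cos w - cos(3w) = 2 sin(2w) sin w (using Sum-to-product)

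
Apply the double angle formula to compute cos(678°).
cos(678°) = cos²339° - sin²339° = 0.7431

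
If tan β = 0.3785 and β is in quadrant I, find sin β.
sin β = 0.354 (using tan²β + 1 = sec²β)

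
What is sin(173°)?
sin(173°) = 0.1219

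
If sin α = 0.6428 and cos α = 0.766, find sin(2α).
sin(2α) = 2 sin α cos α = 0.9848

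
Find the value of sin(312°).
sin(312°) = -0.7431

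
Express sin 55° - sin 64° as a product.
sin 55° - sin 64° = 2 cos(59.5°) sin(-4.5°)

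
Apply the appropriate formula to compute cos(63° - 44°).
cos(63° - 44°) = cos 63° cos 44° + sin 63° sin 44° = 0.9455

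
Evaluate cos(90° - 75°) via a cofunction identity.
cos(90° - 75°) = sin(75°) = (√6+√2)/4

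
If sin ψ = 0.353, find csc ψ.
csc ψ = 1/sin ψ = 2.833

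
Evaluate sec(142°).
sec(142°) = -1.269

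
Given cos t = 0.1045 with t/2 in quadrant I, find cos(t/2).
cos(t/2) = ±√((1 + cos t)/2); positive since t/2 ∈ QI, so cos(t/2) = 0.7431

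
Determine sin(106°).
sin(106°) = 0.9613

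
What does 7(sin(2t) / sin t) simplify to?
7(sin(2t) / sin t) = 7(2 cos t) (using Double angle)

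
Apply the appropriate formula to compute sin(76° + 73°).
sin(76° + 73°) = sin 76° cos 73° + cos 76° sin 73° = 0.515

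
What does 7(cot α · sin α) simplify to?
7(cot α · sin α) = 7(cos α) (using Quotient identity)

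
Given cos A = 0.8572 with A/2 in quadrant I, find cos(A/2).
cos(A/2) = ±√((1 + cos A)/2); positive since A/2 ∈ QI, so cos(A/2) = 0.9636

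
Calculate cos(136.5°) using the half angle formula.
cos(136.5°) = -√((1 + cos 273°)/2) = -0.7254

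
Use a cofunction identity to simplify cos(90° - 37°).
cos(90° - 37°) = sin(37°)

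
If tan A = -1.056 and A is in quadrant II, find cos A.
cos A = -0.6876 (using tan²A + 1 = sec²A)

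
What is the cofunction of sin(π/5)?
sin(π/5) = cos(π/2 - π/5) = cos(3π/10)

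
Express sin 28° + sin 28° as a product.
sin 28° + sin 28° = 2 sin(28°) cos(0°)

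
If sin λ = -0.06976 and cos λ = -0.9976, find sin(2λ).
sin(2λ) = 2 sin λ cos λ = 0.1392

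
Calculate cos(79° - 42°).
cos(79° - 42°) = cos 79° cos 42° + sin 79° sin 42° = 0.7986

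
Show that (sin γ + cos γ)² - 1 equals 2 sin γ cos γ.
LHS = sin²γ + 2 sin γ cos γ + cos²γ - 1 = (sin²γ + cos²γ) + 2 sin γ cos γ - 1 = 1 + 2 sin γ cos γ - 1 = 2 sin γ cos γ = RHS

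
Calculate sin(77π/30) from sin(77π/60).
sin(77π/30) = 2 sin 77π/60 cos 77π/60 = 0.9781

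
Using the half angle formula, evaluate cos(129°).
cos(129°) = -√((1 + cos 258°)/2) = -0.6293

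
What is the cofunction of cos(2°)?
cos(2°) = sin(90° - 2°) = sin(88°)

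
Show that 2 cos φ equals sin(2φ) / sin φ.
RHS = 2 sin φ cos φ / sin φ = 2 cos φ = LHS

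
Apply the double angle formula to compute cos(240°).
cos(240°) = cos²120° - sin²120° = -1/2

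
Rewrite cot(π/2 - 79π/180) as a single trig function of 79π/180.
cot(π/2 - 79π/180) = tan(79π/180)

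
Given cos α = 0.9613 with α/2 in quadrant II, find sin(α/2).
sin(α/2) = ±√((1 - cos α)/2); positive since α/2 ∈ QII, so sin(α/2) = 0.1391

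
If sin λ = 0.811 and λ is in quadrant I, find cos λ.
cos λ = 0.585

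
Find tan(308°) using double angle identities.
tan(308°) = 2 tan 154° / (1 - tan²154°) = -1.28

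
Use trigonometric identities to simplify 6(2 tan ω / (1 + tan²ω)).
6(2 tan ω / (1 + tan²ω)) = 6(sin(2ω)) (using Double angle)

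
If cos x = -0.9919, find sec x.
sec x = 1/cos x = -1.008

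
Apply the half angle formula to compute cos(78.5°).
cos(78.5°) = √((1 + cos 157°)/2) = 0.1994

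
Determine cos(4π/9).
cos(4π/9) = 0.1736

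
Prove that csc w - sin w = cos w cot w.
LHS = 1/sin w - sin w = (1 - sin²w)/sin w = cos²w/sin w = cos w · (cos w/sin w) = cos w cot w = RHS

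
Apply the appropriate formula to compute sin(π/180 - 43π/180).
sin(π/180 - 43π/180) = sin π/180 cos 43π/180 - cos π/180 sin 43π/180 = -0.6691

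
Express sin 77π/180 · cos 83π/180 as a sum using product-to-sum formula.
sin 77π/180 cos 83π/180 = (1/2)[sin(77π/180+83π/180) + sin(77π/180-83π/180)]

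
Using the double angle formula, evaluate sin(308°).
sin(308°) = 2 sin 154° cos 154° = -0.788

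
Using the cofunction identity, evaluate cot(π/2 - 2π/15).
cot(π/2 - 2π/15) = tan(2π/15) = 0.4452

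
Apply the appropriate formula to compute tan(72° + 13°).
tan(72° + 13°) = (tan 72° + tan 13°)/(1 - tan 72° tan 13°) = 11.43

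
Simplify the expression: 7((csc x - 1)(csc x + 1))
7((csc x - 1)(csc x + 1)) = 7(cot²x) (using Diff. of squares)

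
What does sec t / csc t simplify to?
sec t / csc t = tan t (using Reciprocal identities)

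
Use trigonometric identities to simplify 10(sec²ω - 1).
10(sec²ω - 1) = 10(tan²ω) (using Pythagorean identity)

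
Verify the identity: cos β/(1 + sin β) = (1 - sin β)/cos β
RHS = (1 - sin β)(1 + sin β) / (cos β(1 + sin β)) = (1 - sin²β) / (cos β(1 + sin β)) = cos²β / (cos β(1 + sin β)) = cos β/(1 + sin β) = LHS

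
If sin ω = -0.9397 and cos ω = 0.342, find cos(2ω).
cos(2ω) = cos²ω - sin²ω = -0.7661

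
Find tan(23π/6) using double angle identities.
tan(23π/6) = 2 tan 23π/12 / (1 - tan²23π/12) = -√3/3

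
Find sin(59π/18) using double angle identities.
sin(59π/18) = 2 sin 59π/36 cos 59π/36 = -0.766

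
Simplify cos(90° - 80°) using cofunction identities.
cos(90° - 80°) = sin(80°)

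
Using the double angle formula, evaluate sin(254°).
sin(254°) = 2 sin 127° cos 127° = -0.9613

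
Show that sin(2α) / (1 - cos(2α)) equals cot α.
LHS = 2 sin α cos α / (2sin²α) = cos α/sin α = cot α = RHS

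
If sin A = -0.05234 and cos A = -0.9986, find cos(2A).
cos(2A) = cos²A - sin²A = 0.9945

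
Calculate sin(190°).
sin(190°) = -0.1736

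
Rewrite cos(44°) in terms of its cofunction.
cos(44°) = sin(90° - 44°) = sin(46°)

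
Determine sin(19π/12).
sin(19π/12) = -(√6+√2)/4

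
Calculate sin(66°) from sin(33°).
sin(66°) = 2 sin 33° cos 33° = 0.9135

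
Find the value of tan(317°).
tan(317°) = -0.9325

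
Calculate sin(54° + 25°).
sin(54° + 25°) = sin 54° cos 25° + cos 54° sin 25° = 0.9816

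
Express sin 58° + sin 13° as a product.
sin 58° + sin 13° = 2 sin(35.5°) cos(22.5°)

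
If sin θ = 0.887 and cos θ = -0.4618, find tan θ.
tan θ = sin θ / cos θ = -1.921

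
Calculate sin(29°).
sin(29°) = 0.4848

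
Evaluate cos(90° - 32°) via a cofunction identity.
cos(90° - 32°) = sin(32°) = 0.5299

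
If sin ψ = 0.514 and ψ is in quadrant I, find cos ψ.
cos ψ = 0.8578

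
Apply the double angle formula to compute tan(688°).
tan(688°) = 2 tan 344° / (1 - tan²344°) = -0.6249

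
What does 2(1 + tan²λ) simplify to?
2(1 + tan²λ) = 2(sec²λ) (using Pythagorean identity)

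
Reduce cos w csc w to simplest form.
cos w csc w = cot w (using Reciprocal + quotient)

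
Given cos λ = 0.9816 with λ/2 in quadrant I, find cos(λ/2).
cos(λ/2) = ±√((1 + cos λ)/2); positive since λ/2 ∈ QI, so cos(λ/2) = 0.9954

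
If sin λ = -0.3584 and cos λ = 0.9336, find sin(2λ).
sin(2λ) = 2 sin λ cos λ = -0.6692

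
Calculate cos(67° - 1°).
cos(67° - 1°) = cos 67° cos 1° + sin 67° sin 1° = 0.4067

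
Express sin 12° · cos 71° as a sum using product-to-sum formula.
sin 12° cos 71° = (1/2)[sin(12°+71°) + sin(12°-71°)]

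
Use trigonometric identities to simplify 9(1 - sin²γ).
9(1 - sin²γ) = 9(cos²γ) (using Pythagorean identity)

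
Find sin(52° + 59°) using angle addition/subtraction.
sin(52° + 59°) = sin 52° cos 59° + cos 52° sin 59° = 0.9336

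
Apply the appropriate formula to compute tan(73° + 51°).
tan(73° + 51°) = (tan 73° + tan 51°)/(1 - tan 73° tan 51°) = -1.483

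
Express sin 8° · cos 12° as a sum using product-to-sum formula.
sin 8° cos 12° = (1/2)[sin(8°+12°) + sin(8°-12°)]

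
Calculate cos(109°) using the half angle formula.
cos(109°) = -√((1 + cos 218°)/2) = -0.3256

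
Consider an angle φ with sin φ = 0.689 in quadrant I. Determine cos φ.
cos φ = √(1 - sin²φ) = 0.7248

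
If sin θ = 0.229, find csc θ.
csc θ = 1/sin θ = 4.367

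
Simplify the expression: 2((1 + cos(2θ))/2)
2((1 + cos(2θ))/2) = 2(cos²θ) (using Power reduction)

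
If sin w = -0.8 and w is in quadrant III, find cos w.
cos w = -0.6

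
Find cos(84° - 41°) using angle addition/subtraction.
cos(84° - 41°) = cos 84° cos 41° + sin 84° sin 41° = 0.7314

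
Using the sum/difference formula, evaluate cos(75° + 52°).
cos(75° + 52°) = cos 75° cos 52° - sin 75° sin 52° = -0.6018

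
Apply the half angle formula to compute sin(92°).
sin(92°) = √((1 - cos 184°)/2) = 0.9994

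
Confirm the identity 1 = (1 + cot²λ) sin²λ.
RHS = csc²λ · sin²λ = (1/sin²λ) · sin²λ = 1 = LHS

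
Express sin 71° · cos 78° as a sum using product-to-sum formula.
sin 71° cos 78° = (1/2)[sin(71°+78°) + sin(71°-78°)]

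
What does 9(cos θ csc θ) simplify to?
9(cos θ csc θ) = 9(cot θ) (using Reciprocal + quotient)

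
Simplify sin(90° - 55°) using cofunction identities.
sin(90° - 55°) = cos(55°)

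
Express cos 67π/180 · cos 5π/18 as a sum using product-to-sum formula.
cos 67π/180 cos 5π/18 = (1/2)[cos(67π/180-5π/18) + cos(67π/180+5π/18)]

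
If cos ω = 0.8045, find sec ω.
sec ω = 1/cos ω = 1.243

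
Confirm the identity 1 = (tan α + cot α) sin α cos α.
RHS = (sin α/cos α + cos α/sin α) sin α cos α = ((sin²α + cos²α)/(sin α cos α)) · sin α cos α = sin²α + cos²α = 1 = LHS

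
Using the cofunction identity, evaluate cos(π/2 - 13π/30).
cos(π/2 - 13π/30) = sin(13π/30) = 0.9781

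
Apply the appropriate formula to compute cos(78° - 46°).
cos(78° - 46°) = cos 78° cos 46° + sin 78° sin 46° = 0.848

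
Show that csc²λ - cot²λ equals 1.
LHS = 1/sin²λ - cos²λ/sin²λ = (1 - cos²λ)/sin²λ = sin²λ/sin²λ = 1 = RHS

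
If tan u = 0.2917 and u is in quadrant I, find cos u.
cos u = 0.96 (using tan²u + 1 = sec²u)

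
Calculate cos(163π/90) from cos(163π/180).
cos(163π/90) = cos²163π/180 - sin²163π/180 = 0.829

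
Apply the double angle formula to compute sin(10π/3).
sin(10π/3) = 2 sin 5π/3 cos 5π/3 = -√3/2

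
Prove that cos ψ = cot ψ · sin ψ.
RHS = (cos ψ/sin ψ) · sin ψ = cos ψ = LHS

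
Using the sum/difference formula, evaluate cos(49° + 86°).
cos(49° + 86°) = cos 49° cos 86° - sin 49° sin 86° = -√2/2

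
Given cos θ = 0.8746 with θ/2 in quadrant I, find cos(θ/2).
cos(θ/2) = ±√((1 + cos θ)/2); positive since θ/2 ∈ QI, so cos(θ/2) = 0.9681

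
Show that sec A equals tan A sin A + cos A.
RHS = sin²A/cos A + cos A = (sin²A + cos²A)/cos A = 1/cos A = sec A = LHS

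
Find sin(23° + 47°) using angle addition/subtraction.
sin(23° + 47°) = sin 23° cos 47° + cos 23° sin 47° = 0.9397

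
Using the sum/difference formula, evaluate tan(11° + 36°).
tan(11° + 36°) = (tan 11° + tan 36°)/(1 - tan 11° tan 36°) = 1.072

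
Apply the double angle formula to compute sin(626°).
sin(626°) = 2 sin 313° cos 313° = -0.9976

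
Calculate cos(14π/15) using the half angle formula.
cos(14π/15) = -√((1 + cos 28π/15)/2) = -0.9781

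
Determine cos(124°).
cos(124°) = -0.5592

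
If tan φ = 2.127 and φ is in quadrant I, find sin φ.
sin φ = 0.905 (using tan²φ + 1 = sec²φ)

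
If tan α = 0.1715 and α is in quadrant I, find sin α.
sin α = 0.169 (using tan²α + 1 = sec²α)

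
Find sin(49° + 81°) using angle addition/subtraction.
sin(49° + 81°) = sin 49° cos 81° + cos 49° sin 81° = 0.766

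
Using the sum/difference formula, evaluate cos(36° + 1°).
cos(36° + 1°) = cos 36° cos 1° - sin 36° sin 1° = 0.7986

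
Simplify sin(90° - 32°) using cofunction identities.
sin(90° - 32°) = cos(32°)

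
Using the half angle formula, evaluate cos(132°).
cos(132°) = -√((1 + cos 264°)/2) = -0.6691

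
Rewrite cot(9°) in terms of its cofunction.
cot(9°) = tan(90° - 9°) = tan(81°)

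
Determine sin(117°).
sin(117°) = 0.891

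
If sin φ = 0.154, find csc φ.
csc φ = 1/sin φ = 6.494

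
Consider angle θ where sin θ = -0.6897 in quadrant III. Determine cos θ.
cos θ = ±√(1 - sin²θ) = -0.7241 (negative in QIII)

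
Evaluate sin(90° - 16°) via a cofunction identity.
sin(90° - 16°) = cos(16°) = 0.9613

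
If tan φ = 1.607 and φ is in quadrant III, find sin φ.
sin φ = -0.849 (using tan²φ + 1 = sec²φ)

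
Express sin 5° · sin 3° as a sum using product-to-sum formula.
sin 5° sin 3° = (1/2)[cos(5°-3°) - cos(5°+3°)]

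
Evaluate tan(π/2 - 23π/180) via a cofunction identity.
tan(π/2 - 23π/180) = cot(23π/180) = 2.356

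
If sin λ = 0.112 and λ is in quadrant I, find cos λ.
cos λ = 0.9937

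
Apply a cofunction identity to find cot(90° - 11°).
cot(90° - 11°) = tan(11°) = 0.1944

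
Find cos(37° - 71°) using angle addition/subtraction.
cos(37° - 71°) = cos 37° cos 71° + sin 37° sin 71° = 0.829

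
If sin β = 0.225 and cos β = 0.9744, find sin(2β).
sin(2β) = 2 sin β cos β = 0.4385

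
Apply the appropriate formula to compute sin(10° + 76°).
sin(10° + 76°) = sin 10° cos 76° + cos 10° sin 76° = 0.9976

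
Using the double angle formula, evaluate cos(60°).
cos(60°) = cos²30° - sin²30° = 1/2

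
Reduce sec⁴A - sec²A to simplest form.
sec⁴A - sec²A = tan⁴A + tan²A (using Pythagorean)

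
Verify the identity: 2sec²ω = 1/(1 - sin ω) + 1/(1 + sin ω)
RHS = [(1 + sin ω) + (1 - sin ω)] / [(1 - sin ω)(1 + sin ω)] = 2/(1 - sin²ω) = 2/cos²ω = 2sec²ω = LHS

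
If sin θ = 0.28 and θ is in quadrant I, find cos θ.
cos θ = 0.96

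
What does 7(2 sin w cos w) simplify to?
7(2 sin w cos w) = 7(sin(2w)) (using Double angle)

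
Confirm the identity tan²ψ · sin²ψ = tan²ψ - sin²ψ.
RHS = sin²ψ/cos²ψ - sin²ψ = sin²ψ(1/cos²ψ - 1) = sin²ψ · (1 - cos²ψ)/cos²ψ = sin²ψ · sin²ψ/cos²ψ = sin²ψ · tan²ψ = LHS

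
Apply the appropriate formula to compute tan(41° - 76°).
tan(41° - 76°) = (tan 41° - tan 76°)/(1 + tan 41° tan 76°) = -0.7002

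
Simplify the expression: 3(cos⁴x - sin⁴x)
3(cos⁴x - sin⁴x) = 3(cos(2x)) (using Factoring + double angle)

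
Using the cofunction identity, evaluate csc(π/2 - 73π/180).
csc(π/2 - 73π/180) = sec(73π/180) = 3.42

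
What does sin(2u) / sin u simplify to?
sin(2u) / sin u = 2 cos u (using Double angle)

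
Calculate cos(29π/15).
cos(29π/15) = 0.9781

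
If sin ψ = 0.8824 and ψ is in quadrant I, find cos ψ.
cos ψ = 0.4705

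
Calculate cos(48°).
cos(48°) = 0.6691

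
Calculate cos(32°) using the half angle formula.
cos(32°) = √((1 + cos 64°)/2) = 0.848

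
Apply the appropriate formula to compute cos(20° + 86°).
cos(20° + 86°) = cos 20° cos 86° - sin 20° sin 86° = -0.2756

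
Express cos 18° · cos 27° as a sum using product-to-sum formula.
cos 18° cos 27° = (1/2)[cos(18°-27°) + cos(18°+27°)]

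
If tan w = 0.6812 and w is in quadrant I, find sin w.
sin w = 0.563 (using tan²w + 1 = sec²w)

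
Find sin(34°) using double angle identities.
sin(34°) = 2 sin 17° cos 17° = 0.5592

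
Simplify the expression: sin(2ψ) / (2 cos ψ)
sin(2ψ) / (2 cos ψ) = sin ψ (using Double angle)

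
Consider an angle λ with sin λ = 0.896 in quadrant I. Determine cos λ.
cos λ = √(1 - sin²λ) = 0.4441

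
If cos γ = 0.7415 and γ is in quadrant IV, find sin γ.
sin γ = -0.671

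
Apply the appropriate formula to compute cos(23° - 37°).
cos(23° - 37°) = cos 23° cos 37° + sin 23° sin 37° = 0.9703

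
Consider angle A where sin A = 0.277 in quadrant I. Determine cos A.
cos A = √(1 - sin²A) = 0.9609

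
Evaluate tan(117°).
tan(117°) = -1.963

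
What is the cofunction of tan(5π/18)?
tan(5π/18) = cot(π/2 - 5π/18) = cot(2π/9)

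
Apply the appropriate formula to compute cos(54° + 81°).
cos(54° + 81°) = cos 54° cos 81° - sin 54° sin 81° = -√2/2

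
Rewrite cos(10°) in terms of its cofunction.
cos(10°) = sin(90° - 10°) = sin(80°)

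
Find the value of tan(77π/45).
tan(77π/45) = -1.28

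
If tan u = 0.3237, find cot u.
cot u = 1/tan u = 3.089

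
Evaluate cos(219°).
cos(219°) = -0.7771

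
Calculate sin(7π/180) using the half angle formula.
sin(7π/180) = √((1 - cos 7π/90)/2) = 0.1219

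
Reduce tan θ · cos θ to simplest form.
tan θ · cos θ = sin θ (using Quotient identity)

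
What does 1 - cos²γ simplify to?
1 - cos²γ = sin²γ (using Pythagorean identity)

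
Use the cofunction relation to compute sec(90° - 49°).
sec(90° - 49°) = csc(49°) = 1.325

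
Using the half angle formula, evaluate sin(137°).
sin(137°) = √((1 - cos 274°)/2) = 0.682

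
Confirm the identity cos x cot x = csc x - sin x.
RHS = 1/sin x - sin x = (1 - sin²x)/sin x = cos²x/sin x = cos x · (cos x/sin x) = cos x cot x = LHS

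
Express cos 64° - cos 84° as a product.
cos 64° - cos 84° = -2 sin(74°) sin(-10°)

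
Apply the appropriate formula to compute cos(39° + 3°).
cos(39° + 3°) = cos 39° cos 3° - sin 39° sin 3° = 0.7431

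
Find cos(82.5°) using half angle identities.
cos(82.5°) = √((1 + cos 165°)/2) = 0.1305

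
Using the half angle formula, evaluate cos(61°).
cos(61°) = √((1 + cos 122°)/2) = 0.4848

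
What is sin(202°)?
sin(202°) = -0.3746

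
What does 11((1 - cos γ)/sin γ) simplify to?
11((1 - cos γ)/sin γ) = 11(tan(γ/2)) (using Half angle)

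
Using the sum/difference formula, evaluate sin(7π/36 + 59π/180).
sin(7π/36 + 59π/180) = sin 7π/36 cos 59π/180 + cos 7π/36 sin 59π/180 = 0.9976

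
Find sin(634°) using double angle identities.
sin(634°) = 2 sin 317° cos 317° = -0.9976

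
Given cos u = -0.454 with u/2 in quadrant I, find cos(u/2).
cos(u/2) = ±√((1 + cos u)/2); positive since u/2 ∈ QI, so cos(u/2) = 0.5225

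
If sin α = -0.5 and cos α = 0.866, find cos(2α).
cos(2α) = cos²α - sin²α = 0.5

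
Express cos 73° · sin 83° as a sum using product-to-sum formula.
cos 73° sin 83° = (1/2)[sin(73°+83°) - sin(73°-83°)]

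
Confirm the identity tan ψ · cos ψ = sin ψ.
LHS = (sin ψ/cos ψ) · cos ψ = sin ψ = RHS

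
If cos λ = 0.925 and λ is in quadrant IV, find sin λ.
sin λ = -0.38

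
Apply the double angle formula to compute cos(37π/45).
cos(37π/45) = cos²37π/90 - sin²37π/90 = -0.848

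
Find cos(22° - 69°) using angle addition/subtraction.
cos(22° - 69°) = cos 22° cos 69° + sin 22° sin 69° = 0.682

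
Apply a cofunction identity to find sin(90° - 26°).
sin(90° - 26°) = cos(26°) = 0.8988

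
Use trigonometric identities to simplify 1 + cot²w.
1 + cot²w = csc²w (using Pythagorean identity)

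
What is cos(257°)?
cos(257°) = -0.225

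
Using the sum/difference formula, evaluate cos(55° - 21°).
cos(55° - 21°) = cos 55° cos 21° + sin 55° sin 21° = 0.829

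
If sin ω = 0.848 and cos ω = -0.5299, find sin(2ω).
sin(2ω) = 2 sin ω cos ω = -0.8987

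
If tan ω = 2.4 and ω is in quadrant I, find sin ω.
sin ω = 0.9231 (using tan²ω + 1 = sec²ω)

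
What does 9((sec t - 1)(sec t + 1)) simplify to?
9((sec t - 1)(sec t + 1)) = 9(tan²t) (using Diff. of squares)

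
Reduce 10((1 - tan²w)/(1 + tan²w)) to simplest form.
10((1 - tan²w)/(1 + tan²w)) = 10(cos(2w)) (using Double angle)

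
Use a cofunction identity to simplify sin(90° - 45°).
sin(90° - 45°) = cos(45°)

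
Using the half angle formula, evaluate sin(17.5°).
sin(17.5°) = √((1 - cos 35°)/2) = 0.3007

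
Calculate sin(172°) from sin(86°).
sin(172°) = 2 sin 86° cos 86° = 0.1392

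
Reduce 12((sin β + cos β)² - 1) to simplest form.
12((sin β + cos β)² - 1) = 12(sin(2β)) (using Pythagorean + double angle)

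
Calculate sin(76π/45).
sin(76π/45) = -0.829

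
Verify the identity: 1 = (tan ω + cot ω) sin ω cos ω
RHS = (sin ω/cos ω + cos ω/sin ω) sin ω cos ω = ((sin²ω + cos²ω)/(sin ω cos ω)) · sin ω cos ω = sin²ω + cos²ω = 1 = LHS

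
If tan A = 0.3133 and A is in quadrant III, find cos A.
cos A = -0.9543 (using tan²A + 1 = sec²A)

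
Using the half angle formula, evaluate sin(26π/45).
sin(26π/45) = √((1 - cos 52π/45)/2) = 0.9703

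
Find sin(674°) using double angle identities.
sin(674°) = 2 sin 337° cos 337° = -0.7193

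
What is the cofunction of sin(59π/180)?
sin(59π/180) = cos(π/2 - 59π/180) = cos(31π/180)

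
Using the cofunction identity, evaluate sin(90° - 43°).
sin(90° - 43°) = cos(43°) = 0.7314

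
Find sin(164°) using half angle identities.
sin(164°) = √((1 - cos 328°)/2) = 0.2756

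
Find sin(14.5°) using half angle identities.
sin(14.5°) = √((1 - cos 29°)/2) = 0.2504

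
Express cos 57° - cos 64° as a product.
cos 57° - cos 64° = -2 sin(60.5°) sin(-3.5°)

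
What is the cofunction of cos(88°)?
cos(88°) = sin(90° - 88°) = sin(2°)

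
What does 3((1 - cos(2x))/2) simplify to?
3((1 - cos(2x))/2) = 3(sin²x) (using Power reduction)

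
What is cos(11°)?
cos(11°) = 0.9816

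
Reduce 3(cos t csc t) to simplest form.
3(cos t csc t) = 3(cot t) (using Reciprocal + quotient)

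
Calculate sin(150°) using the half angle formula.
sin(150°) = √((1 - cos 300°)/2) = 1/2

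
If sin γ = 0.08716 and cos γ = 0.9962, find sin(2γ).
sin(2γ) = 2 sin γ cos γ = 0.1737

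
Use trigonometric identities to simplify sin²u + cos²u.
sin²u + cos²u = 1 (using Pythagorean identity)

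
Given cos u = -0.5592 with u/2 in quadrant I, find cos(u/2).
cos(u/2) = ±√((1 + cos u)/2); positive since u/2 ∈ QI, so cos(u/2) = 0.4695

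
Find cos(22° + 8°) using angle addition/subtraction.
cos(22° + 8°) = cos 22° cos 8° - sin 22° sin 8° = √3/2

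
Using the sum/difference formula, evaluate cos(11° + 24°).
cos(11° + 24°) = cos 11° cos 24° - sin 11° sin 24° = 0.8192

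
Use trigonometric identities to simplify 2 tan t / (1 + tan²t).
2 tan t / (1 + tan²t) = sin(2t) (using Double angle)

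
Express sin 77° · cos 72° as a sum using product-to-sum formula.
sin 77° cos 72° = (1/2)[sin(77°+72°) + sin(77°-72°)]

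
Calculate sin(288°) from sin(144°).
sin(288°) = 2 sin 144° cos 144° = -0.9511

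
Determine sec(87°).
sec(87°) = 19.11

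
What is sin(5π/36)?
sin(5π/36) = 0.4226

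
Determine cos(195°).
cos(195°) = -(√6+√2)/4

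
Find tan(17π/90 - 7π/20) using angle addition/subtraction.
tan(17π/90 - 7π/20) = (tan 17π/90 - tan 7π/20)/(1 + tan 17π/90 tan 7π/20) = -0.5543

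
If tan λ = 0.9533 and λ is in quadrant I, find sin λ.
sin λ = 0.69 (using tan²λ + 1 = sec²λ)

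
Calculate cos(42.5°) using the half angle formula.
cos(42.5°) = √((1 + cos 85°)/2) = 0.7373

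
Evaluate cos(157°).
cos(157°) = -0.9205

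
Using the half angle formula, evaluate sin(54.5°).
sin(54.5°) = √((1 - cos 109°)/2) = 0.8141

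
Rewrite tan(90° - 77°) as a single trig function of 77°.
tan(90° - 77°) = cot(77°)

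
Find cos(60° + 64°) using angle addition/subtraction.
cos(60° + 64°) = cos 60° cos 64° - sin 60° sin 64° = -0.5592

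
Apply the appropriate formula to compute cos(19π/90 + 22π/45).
cos(19π/90 + 22π/45) = cos 19π/90 cos 22π/45 - sin 19π/90 sin 22π/45 = -0.5878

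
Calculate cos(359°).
cos(359°) = 0.9998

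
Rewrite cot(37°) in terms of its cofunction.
cot(37°) = tan(90° - 37°) = tan(53°)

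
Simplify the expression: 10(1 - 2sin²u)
10(1 - 2sin²u) = 10(cos(2u)) (using Double angle)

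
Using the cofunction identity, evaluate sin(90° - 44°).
sin(90° - 44°) = cos(44°) = 0.7193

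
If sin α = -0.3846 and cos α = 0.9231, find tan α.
tan α = sin α / cos α = -0.4166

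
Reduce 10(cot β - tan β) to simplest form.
10(cot β - tan β) = 10(2 cot(2β)) (using Double angle)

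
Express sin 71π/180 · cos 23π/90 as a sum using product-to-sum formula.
sin 71π/180 cos 23π/90 = (1/2)[sin(71π/180+23π/90) + sin(71π/180-23π/90)]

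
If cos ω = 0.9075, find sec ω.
sec ω = 1/cos ω = 1.102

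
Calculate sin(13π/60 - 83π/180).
sin(13π/60 - 83π/180) = sin 13π/60 cos 83π/180 - cos 13π/60 sin 83π/180 = -0.6947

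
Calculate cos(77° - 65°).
cos(77° - 65°) = cos 77° cos 65° + sin 77° sin 65° = 0.9781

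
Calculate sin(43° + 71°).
sin(43° + 71°) = sin 43° cos 71° + cos 43° sin 71° = 0.9135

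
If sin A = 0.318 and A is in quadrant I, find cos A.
cos A = 0.9481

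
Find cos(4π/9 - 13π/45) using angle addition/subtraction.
cos(4π/9 - 13π/45) = cos 4π/9 cos 13π/45 + sin 4π/9 sin 13π/45 = 0.8829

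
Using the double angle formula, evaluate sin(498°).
sin(498°) = 2 sin 249° cos 249° = 0.6691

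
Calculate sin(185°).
sin(185°) = -0.08716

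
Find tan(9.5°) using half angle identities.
tan(9.5°) = sin 19° / (1 + cos 19°) = 0.1673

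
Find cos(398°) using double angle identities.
cos(398°) = cos²199° - sin²199° = 0.788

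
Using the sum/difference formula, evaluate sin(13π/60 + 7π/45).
sin(13π/60 + 7π/45) = sin 13π/60 cos 7π/45 + cos 13π/60 sin 7π/45 = 0.9205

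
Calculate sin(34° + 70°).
sin(34° + 70°) = sin 34° cos 70° + cos 34° sin 70° = 0.9703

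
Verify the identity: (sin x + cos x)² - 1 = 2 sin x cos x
LHS = sin²x + 2 sin x cos x + cos²x - 1 = (sin²x + cos²x) + 2 sin x cos x - 1 = 1 + 2 sin x cos x - 1 = 2 sin x cos x = RHS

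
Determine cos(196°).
cos(196°) = -0.9613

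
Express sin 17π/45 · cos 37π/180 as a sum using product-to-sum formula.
sin 17π/45 cos 37π/180 = (1/2)[sin(17π/45+37π/180) + sin(17π/45-37π/180)]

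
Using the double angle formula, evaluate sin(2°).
sin(2°) = 2 sin 1° cos 1° = 0.0349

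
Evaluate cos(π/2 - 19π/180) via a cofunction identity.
cos(π/2 - 19π/180) = sin(19π/180) = 0.3256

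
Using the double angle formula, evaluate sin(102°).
sin(102°) = 2 sin 51° cos 51° = 0.9781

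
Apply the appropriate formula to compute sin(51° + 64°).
sin(51° + 64°) = sin 51° cos 64° + cos 51° sin 64° = 0.9063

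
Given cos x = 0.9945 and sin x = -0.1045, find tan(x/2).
tan(x/2) = sin x / (1 + cos x) = -0.05239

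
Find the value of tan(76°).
tan(76°) = 4.011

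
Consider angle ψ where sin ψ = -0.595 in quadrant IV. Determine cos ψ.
cos ψ = √(1 - sin²ψ) = 0.8037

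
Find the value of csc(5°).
csc(5°) = 11.47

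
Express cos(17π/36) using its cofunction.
cos(17π/36) = sin(π/2 - 17π/36) = sin(π/36)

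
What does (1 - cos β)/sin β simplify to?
(1 - cos β)/sin β = tan(β/2) (using Half angle)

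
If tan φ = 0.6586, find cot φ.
cot φ = 1/tan φ = 1.518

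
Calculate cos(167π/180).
cos(167π/180) = -0.9744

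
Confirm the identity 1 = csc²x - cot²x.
RHS = 1/sin²x - cos²x/sin²x = (1 - cos²x)/sin²x = sin²x/sin²x = 1 = LHS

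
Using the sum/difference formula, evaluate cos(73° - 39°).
cos(73° - 39°) = cos 73° cos 39° + sin 73° sin 39° = 0.829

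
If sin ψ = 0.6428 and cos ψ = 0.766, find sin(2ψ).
sin(2ψ) = 2 sin ψ cos ψ = 0.9848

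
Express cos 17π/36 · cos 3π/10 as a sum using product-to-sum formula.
cos 17π/36 cos 3π/10 = (1/2)[cos(17π/36-3π/10) + cos(17π/36+3π/10)]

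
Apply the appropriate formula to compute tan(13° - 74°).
tan(13° - 74°) = (tan 13° - tan 74°)/(1 + tan 13° tan 74°) = -1.804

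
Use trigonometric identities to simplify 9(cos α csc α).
9(cos α csc α) = 9(cot α) (using Reciprocal + quotient)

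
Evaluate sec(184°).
sec(184°) = -1.002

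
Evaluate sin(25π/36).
sin(25π/36) = 0.8192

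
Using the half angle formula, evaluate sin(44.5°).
sin(44.5°) = √((1 - cos 89°)/2) = 0.7009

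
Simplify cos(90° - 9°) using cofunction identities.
cos(90° - 9°) = sin(9°)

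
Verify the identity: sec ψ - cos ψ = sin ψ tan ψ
LHS = 1/cos ψ - cos ψ = (1 - cos²ψ)/cos ψ = sin²ψ/cos ψ = sin ψ · (sin ψ/cos ψ) = sin ψ tan ψ = RHS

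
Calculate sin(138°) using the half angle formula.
sin(138°) = √((1 - cos 276°)/2) = 0.6691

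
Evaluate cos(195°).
cos(195°) = -(√6+√2)/4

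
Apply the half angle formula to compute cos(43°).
cos(43°) = √((1 + cos 86°)/2) = 0.7314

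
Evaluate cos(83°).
cos(83°) = 0.1219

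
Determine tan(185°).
tan(185°) = 0.08749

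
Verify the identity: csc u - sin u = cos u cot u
LHS = 1/sin u - sin u = (1 - sin²u)/sin u = cos²u/sin u = cos u · (cos u/sin u) = cos u cot u = RHS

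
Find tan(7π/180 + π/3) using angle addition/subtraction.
tan(7π/180 + π/3) = (tan 7π/180 + tan π/3)/(1 - tan 7π/180 tan π/3) = 2.356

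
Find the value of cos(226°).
cos(226°) = -0.6947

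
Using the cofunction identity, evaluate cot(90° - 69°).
cot(90° - 69°) = tan(69°) = 2.605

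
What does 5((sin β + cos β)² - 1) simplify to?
5((sin β + cos β)² - 1) = 5(sin(2β)) (using Pythagorean + double angle)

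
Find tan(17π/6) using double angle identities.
tan(17π/6) = 2 tan 17π/12 / (1 - tan²17π/12) = -√3/3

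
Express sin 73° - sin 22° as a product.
sin 73° - sin 22° = 2 cos(47.5°) sin(25.5°)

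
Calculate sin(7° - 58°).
sin(7° - 58°) = sin 7° cos 58° - cos 7° sin 58° = -0.7771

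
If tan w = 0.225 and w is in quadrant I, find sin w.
sin w = 0.2195 (using tan²w + 1 = sec²w)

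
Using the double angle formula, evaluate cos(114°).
cos(114°) = cos²57° - sin²57° = -0.4067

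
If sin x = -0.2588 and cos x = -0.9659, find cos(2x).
cos(2x) = cos²x - sin²x = 0.866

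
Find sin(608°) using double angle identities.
sin(608°) = 2 sin 304° cos 304° = -0.9272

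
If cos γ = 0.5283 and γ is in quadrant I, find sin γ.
sin γ = 0.8491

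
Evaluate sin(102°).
sin(102°) = 0.9781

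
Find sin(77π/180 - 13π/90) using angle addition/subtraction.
sin(77π/180 - 13π/90) = sin 77π/180 cos 13π/90 - cos 77π/180 sin 13π/90 = 0.7771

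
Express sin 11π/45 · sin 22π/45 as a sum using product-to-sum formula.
sin 11π/45 sin 22π/45 = (1/2)[cos(11π/45-22π/45) - cos(11π/45+22π/45)]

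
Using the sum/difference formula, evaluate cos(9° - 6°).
cos(9° - 6°) = cos 9° cos 6° + sin 9° sin 6° = 0.9986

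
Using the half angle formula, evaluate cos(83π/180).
cos(83π/180) = √((1 + cos 83π/90)/2) = 0.1219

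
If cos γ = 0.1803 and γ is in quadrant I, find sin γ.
sin γ = 0.9836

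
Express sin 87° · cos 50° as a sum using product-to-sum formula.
sin 87° cos 50° = (1/2)[sin(87°+50°) + sin(87°-50°)]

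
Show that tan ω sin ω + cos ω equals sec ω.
LHS = sin²ω/cos ω + cos ω = (sin²ω + cos²ω)/cos ω = 1/cos ω = sec ω = RHS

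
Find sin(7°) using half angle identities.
sin(7°) = √((1 - cos 14°)/2) = 0.1219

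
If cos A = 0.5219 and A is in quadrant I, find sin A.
sin A = 0.853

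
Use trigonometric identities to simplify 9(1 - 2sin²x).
9(1 - 2sin²x) = 9(cos(2x)) (using Double angle)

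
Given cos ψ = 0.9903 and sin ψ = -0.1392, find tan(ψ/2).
tan(ψ/2) = sin ψ / (1 + cos ψ) = -0.06994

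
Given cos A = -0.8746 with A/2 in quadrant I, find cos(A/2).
cos(A/2) = ±√((1 + cos A)/2); positive since A/2 ∈ QI, so cos(A/2) = 0.2504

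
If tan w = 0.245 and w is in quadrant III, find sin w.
sin w = -0.238 (using tan²w + 1 = sec²w)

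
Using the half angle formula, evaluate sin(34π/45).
sin(34π/45) = √((1 - cos 68π/45)/2) = 0.6947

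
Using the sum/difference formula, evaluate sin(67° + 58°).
sin(67° + 58°) = sin 67° cos 58° + cos 67° sin 58° = 0.8192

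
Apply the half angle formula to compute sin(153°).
sin(153°) = √((1 - cos 306°)/2) = 0.454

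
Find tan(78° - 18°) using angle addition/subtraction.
tan(78° - 18°) = (tan 78° - tan 18°)/(1 + tan 78° tan 18°) = √3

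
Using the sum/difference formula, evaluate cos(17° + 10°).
cos(17° + 10°) = cos 17° cos 10° - sin 17° sin 10° = 0.891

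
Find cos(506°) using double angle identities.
cos(506°) = cos²253° - sin²253° = -0.829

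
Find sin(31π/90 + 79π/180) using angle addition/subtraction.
sin(31π/90 + 79π/180) = sin 31π/90 cos 79π/180 + cos 31π/90 sin 79π/180 = 0.6293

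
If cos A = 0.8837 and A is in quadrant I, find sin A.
sin A = 0.4681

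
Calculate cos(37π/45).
cos(37π/45) = -0.848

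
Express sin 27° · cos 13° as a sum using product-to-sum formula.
sin 27° cos 13° = (1/2)[sin(27°+13°) + sin(27°-13°)]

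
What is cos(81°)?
cos(81°) = 0.1564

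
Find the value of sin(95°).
sin(95°) = 0.9962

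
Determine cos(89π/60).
cos(89π/60) = -0.05234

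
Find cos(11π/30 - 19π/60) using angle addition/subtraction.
cos(11π/30 - 19π/60) = cos 11π/30 cos 19π/60 + sin 11π/30 sin 19π/60 = 0.9877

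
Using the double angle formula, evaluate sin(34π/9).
sin(34π/9) = 2 sin 17π/9 cos 17π/9 = -0.6428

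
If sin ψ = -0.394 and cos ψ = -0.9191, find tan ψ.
tan ψ = sin ψ / cos ψ = 0.4287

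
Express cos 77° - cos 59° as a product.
cos 77° - cos 59° = -2 sin(68°) sin(9°)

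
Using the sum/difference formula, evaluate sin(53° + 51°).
sin(53° + 51°) = sin 53° cos 51° + cos 53° sin 51° = 0.9703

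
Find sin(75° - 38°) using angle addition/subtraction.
sin(75° - 38°) = sin 75° cos 38° - cos 75° sin 38° = 0.6018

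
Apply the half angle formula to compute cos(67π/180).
cos(67π/180) = √((1 + cos 67π/90)/2) = 0.3907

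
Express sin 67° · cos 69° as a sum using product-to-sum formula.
sin 67° cos 69° = (1/2)[sin(67°+69°) + sin(67°-69°)]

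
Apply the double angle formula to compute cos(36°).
cos(36°) = 1 - 2sin²18° = 0.809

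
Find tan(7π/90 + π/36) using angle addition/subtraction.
tan(7π/90 + π/36) = (tan 7π/90 + tan π/36)/(1 - tan 7π/90 tan π/36) = 0.3443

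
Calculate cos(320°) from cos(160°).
cos(320°) = cos²160° - sin²160° = 0.766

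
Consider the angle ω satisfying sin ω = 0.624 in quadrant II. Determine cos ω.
cos ω = ±√(1 - sin²ω) = -0.7814 (negative in QII)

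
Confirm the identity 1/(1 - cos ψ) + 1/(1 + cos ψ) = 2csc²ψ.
LHS = [(1 + cos ψ) + (1 - cos ψ)] / [(1 - cos ψ)(1 + cos ψ)] = 2/(1 - cos²ψ) = 2/sin²ψ = 2csc²ψ = RHS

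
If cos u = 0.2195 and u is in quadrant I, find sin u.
sin u = 0.9756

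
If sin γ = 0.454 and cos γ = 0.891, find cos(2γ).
cos(2γ) = cos²γ - sin²γ = 0.5878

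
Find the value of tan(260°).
tan(260°) = 5.671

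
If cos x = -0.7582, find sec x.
sec x = 1/cos x = -1.319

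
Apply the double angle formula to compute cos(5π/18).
cos(5π/18) = cos²5π/36 - sin²5π/36 = 0.6428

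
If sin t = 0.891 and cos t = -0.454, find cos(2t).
cos(2t) = cos²t - sin²t = -0.5878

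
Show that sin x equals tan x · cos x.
RHS = (sin x/cos x) · cos x = sin x = LHS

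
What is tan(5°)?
tan(5°) = 0.08749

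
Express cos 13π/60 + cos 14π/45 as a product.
cos 13π/60 + cos 14π/45 = 2 cos(19π/72) cos(-17π/360)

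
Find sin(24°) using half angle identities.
sin(24°) = √((1 - cos 48°)/2) = 0.4067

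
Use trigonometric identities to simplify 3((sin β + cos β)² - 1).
3((sin β + cos β)² - 1) = 3(sin(2β)) (using Pythagorean + double angle)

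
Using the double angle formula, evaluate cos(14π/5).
cos(14π/5) = cos²7π/5 - sin²7π/5 = -0.809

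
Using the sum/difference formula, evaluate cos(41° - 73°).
cos(41° - 73°) = cos 41° cos 73° + sin 41° sin 73° = 0.848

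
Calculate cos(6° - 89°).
cos(6° - 89°) = cos 6° cos 89° + sin 6° sin 89° = 0.1219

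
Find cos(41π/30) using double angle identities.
cos(41π/30) = cos²41π/60 - sin²41π/60 = -0.4067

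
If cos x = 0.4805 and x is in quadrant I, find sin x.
sin x = 0.877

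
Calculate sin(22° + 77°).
sin(22° + 77°) = sin 22° cos 77° + cos 22° sin 77° = 0.9877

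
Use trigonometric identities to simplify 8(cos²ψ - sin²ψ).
8(cos²ψ - sin²ψ) = 8(cos(2ψ)) (using Double angle)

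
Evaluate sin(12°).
sin(12°) = 0.2079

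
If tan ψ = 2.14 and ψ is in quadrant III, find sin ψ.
sin ψ = -0.906 (using tan²ψ + 1 = sec²ψ)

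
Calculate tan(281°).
tan(281°) = -5.145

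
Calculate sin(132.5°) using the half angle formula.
sin(132.5°) = √((1 - cos 265°)/2) = 0.7373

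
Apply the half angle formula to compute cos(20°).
cos(20°) = √((1 + cos 40°)/2) = 0.9397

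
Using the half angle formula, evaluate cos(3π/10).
cos(3π/10) = √((1 + cos 3π/5)/2) = 0.5878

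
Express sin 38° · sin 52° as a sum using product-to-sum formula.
sin 38° sin 52° = (1/2)[cos(38°-52°) - cos(38°+52°)]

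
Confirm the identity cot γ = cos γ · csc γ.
RHS = cos γ · (1/sin γ) = cos γ/sin γ = cot γ = LHS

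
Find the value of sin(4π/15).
sin(4π/15) = 0.7431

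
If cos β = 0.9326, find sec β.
sec β = 1/cos β = 1.072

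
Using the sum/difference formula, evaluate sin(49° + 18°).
sin(49° + 18°) = sin 49° cos 18° + cos 49° sin 18° = 0.9205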